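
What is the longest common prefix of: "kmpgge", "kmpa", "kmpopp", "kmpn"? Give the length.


Words: kmpgge, kmpa, kmpopp, kmpn
  Position 0: all 'k' => match
  Position 1: all 'm' => match
  Position 2: all 'p' => match
  Position 3: ('g', 'a', 'o', 'n') => mismatch, stop
LCP = "kmp" (length 3)

3


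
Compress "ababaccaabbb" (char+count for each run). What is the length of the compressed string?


Input: ababaccaabbb
Runs:
  'a' x 1 => "a1"
  'b' x 1 => "b1"
  'a' x 1 => "a1"
  'b' x 1 => "b1"
  'a' x 1 => "a1"
  'c' x 2 => "c2"
  'a' x 2 => "a2"
  'b' x 3 => "b3"
Compressed: "a1b1a1b1a1c2a2b3"
Compressed length: 16

16


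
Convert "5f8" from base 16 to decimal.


Input: "5f8" in base 16
Positional expansion:
  Digit '5' (value 5) x 16^2 = 1280
  Digit 'f' (value 15) x 16^1 = 240
  Digit '8' (value 8) x 16^0 = 8
Sum = 1528

1528


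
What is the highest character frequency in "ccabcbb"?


Input: ccabcbb
Character counts:
  'a': 1
  'b': 3
  'c': 3
Maximum frequency: 3

3


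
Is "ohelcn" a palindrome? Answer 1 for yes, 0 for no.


Input: ohelcn
Reversed: ncleho
  Compare pos 0 ('o') with pos 5 ('n'): MISMATCH
  Compare pos 1 ('h') with pos 4 ('c'): MISMATCH
  Compare pos 2 ('e') with pos 3 ('l'): MISMATCH
Result: not a palindrome

0


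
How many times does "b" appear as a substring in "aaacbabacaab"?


Searching for "b" in "aaacbabacaab"
Scanning each position:
  Position 0: "a" => no
  Position 1: "a" => no
  Position 2: "a" => no
  Position 3: "c" => no
  Position 4: "b" => MATCH
  Position 5: "a" => no
  Position 6: "b" => MATCH
  Position 7: "a" => no
  Position 8: "c" => no
  Position 9: "a" => no
  Position 10: "a" => no
  Position 11: "b" => MATCH
Total occurrences: 3

3


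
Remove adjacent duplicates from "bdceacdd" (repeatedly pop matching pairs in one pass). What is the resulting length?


Input: bdceacdd
Stack-based adjacent duplicate removal:
  Read 'b': push. Stack: b
  Read 'd': push. Stack: bd
  Read 'c': push. Stack: bdc
  Read 'e': push. Stack: bdce
  Read 'a': push. Stack: bdcea
  Read 'c': push. Stack: bdceac
  Read 'd': push. Stack: bdceacd
  Read 'd': matches stack top 'd' => pop. Stack: bdceac
Final stack: "bdceac" (length 6)

6


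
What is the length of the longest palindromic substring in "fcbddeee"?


Input: "fcbddeee"
Checking substrings for palindromes:
  [5:8] "eee" (len 3) => palindrome
  [3:5] "dd" (len 2) => palindrome
  [5:7] "ee" (len 2) => palindrome
  [6:8] "ee" (len 2) => palindrome
Longest palindromic substring: "eee" with length 3

3


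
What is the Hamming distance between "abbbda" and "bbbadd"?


Comparing "abbbda" and "bbbadd" position by position:
  Position 0: 'a' vs 'b' => differ
  Position 1: 'b' vs 'b' => same
  Position 2: 'b' vs 'b' => same
  Position 3: 'b' vs 'a' => differ
  Position 4: 'd' vs 'd' => same
  Position 5: 'a' vs 'd' => differ
Total differences (Hamming distance): 3

3


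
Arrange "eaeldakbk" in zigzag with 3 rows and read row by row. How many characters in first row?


Zigzag "eaeldakbk" into 3 rows:
Placing characters:
  'e' => row 0
  'a' => row 1
  'e' => row 2
  'l' => row 1
  'd' => row 0
  'a' => row 1
  'k' => row 2
  'b' => row 1
  'k' => row 0
Rows:
  Row 0: "edk"
  Row 1: "alab"
  Row 2: "ek"
First row length: 3

3


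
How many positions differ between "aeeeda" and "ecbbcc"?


Comparing "aeeeda" and "ecbbcc" position by position:
  Position 0: 'a' vs 'e' => DIFFER
  Position 1: 'e' vs 'c' => DIFFER
  Position 2: 'e' vs 'b' => DIFFER
  Position 3: 'e' vs 'b' => DIFFER
  Position 4: 'd' vs 'c' => DIFFER
  Position 5: 'a' vs 'c' => DIFFER
Positions that differ: 6

6


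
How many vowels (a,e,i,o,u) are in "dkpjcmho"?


Input: dkpjcmho
Checking each character:
  'd' at position 0: consonant
  'k' at position 1: consonant
  'p' at position 2: consonant
  'j' at position 3: consonant
  'c' at position 4: consonant
  'm' at position 5: consonant
  'h' at position 6: consonant
  'o' at position 7: vowel (running total: 1)
Total vowels: 1

1


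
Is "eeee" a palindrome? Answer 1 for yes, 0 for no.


Input: eeee
Reversed: eeee
  Compare pos 0 ('e') with pos 3 ('e'): match
  Compare pos 1 ('e') with pos 2 ('e'): match
Result: palindrome

1


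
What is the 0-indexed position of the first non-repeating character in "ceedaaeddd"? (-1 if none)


Input: ceedaaeddd
Character frequencies:
  'a': 2
  'c': 1
  'd': 4
  'e': 3
Scanning left to right for freq == 1:
  Position 0 ('c'): unique! => answer = 0

0


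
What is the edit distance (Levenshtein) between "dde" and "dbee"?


Computing edit distance: "dde" -> "dbee"
DP table:
           d    b    e    e
      0    1    2    3    4
  d   1    0    1    2    3
  d   2    1    1    2    3
  e   3    2    2    1    2
Edit distance = dp[3][4] = 2

2


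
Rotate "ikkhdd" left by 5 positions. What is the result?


Input: "ikkhdd", rotate left by 5
First 5 characters: "ikkhd"
Remaining characters: "d"
Concatenate remaining + first: "d" + "ikkhd" = "dikkhd"

dikkhd


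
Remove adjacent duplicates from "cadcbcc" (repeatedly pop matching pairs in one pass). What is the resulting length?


Input: cadcbcc
Stack-based adjacent duplicate removal:
  Read 'c': push. Stack: c
  Read 'a': push. Stack: ca
  Read 'd': push. Stack: cad
  Read 'c': push. Stack: cadc
  Read 'b': push. Stack: cadcb
  Read 'c': push. Stack: cadcbc
  Read 'c': matches stack top 'c' => pop. Stack: cadcb
Final stack: "cadcb" (length 5)

5


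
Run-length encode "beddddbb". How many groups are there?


Input: beddddbb
Scanning for consecutive runs:
  Group 1: 'b' x 1 (positions 0-0)
  Group 2: 'e' x 1 (positions 1-1)
  Group 3: 'd' x 4 (positions 2-5)
  Group 4: 'b' x 2 (positions 6-7)
Total groups: 4

4


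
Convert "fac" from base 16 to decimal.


Input: "fac" in base 16
Positional expansion:
  Digit 'f' (value 15) x 16^2 = 3840
  Digit 'a' (value 10) x 16^1 = 160
  Digit 'c' (value 12) x 16^0 = 12
Sum = 4012

4012


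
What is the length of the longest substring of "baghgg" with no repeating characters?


Input: "baghgg"
Sliding window (track last position of each char):
  Position 0 ('b'): window [0,0] length 1 -- new best
  Position 1 ('a'): window [0,1] length 2 -- new best
  Position 2 ('g'): window [0,2] length 3 -- new best
  Position 3 ('h'): window [0,3] length 4 -- new best
  Position 4 ('g'): repeat (last at 2), move window start to 3
  Position 4 ('g'): window [3,4] length 2
  Position 5 ('g'): repeat (last at 4), move window start to 5
  Position 5 ('g'): window [5,5] length 1
Longest substring with no repeats: "bagh" with length 4

4


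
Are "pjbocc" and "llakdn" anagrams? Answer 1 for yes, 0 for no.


Strings: "pjbocc", "llakdn"
Sorted first:  bccjop
Sorted second: adklln
Differ at position 0: 'b' vs 'a' => not anagrams

0


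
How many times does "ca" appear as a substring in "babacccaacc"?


Searching for "ca" in "babacccaacc"
Scanning each position:
  Position 0: "ba" => no
  Position 1: "ab" => no
  Position 2: "ba" => no
  Position 3: "ac" => no
  Position 4: "cc" => no
  Position 5: "cc" => no
  Position 6: "ca" => MATCH
  Position 7: "aa" => no
  Position 8: "ac" => no
  Position 9: "cc" => no
Total occurrences: 1

1


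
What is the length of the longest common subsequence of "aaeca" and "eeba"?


LCS of "aaeca" and "eeba"
DP table:
           e    e    b    a
      0    0    0    0    0
  a   0    0    0    0    1
  a   0    0    0    0    1
  e   0    1    1    1    1
  c   0    1    1    1    1
  a   0    1    1    1    2
LCS length = dp[5][4] = 2

2


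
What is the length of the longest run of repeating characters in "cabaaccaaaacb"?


Input: "cabaaccaaaacb"
Scanning for longest run:
  Position 1 ('a'): new char, reset run to 1
  Position 2 ('b'): new char, reset run to 1
  Position 3 ('a'): new char, reset run to 1
  Position 4 ('a'): continues run of 'a', length=2
  Position 5 ('c'): new char, reset run to 1
  Position 6 ('c'): continues run of 'c', length=2
  Position 7 ('a'): new char, reset run to 1
  Position 8 ('a'): continues run of 'a', length=2
  Position 9 ('a'): continues run of 'a', length=3
  Position 10 ('a'): continues run of 'a', length=4
  Position 11 ('c'): new char, reset run to 1
  Position 12 ('b'): new char, reset run to 1
Longest run: 'a' with length 4

4


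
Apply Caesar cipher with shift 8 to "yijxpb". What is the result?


Caesar cipher: shift "yijxpb" by 8
  'y' (pos 24) + 8 = pos 6 = 'g'
  'i' (pos 8) + 8 = pos 16 = 'q'
  'j' (pos 9) + 8 = pos 17 = 'r'
  'x' (pos 23) + 8 = pos 5 = 'f'
  'p' (pos 15) + 8 = pos 23 = 'x'
  'b' (pos 1) + 8 = pos 9 = 'j'
Result: gqrfxj

gqrfxj


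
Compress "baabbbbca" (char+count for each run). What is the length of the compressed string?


Input: baabbbbca
Runs:
  'b' x 1 => "b1"
  'a' x 2 => "a2"
  'b' x 4 => "b4"
  'c' x 1 => "c1"
  'a' x 1 => "a1"
Compressed: "b1a2b4c1a1"
Compressed length: 10

10


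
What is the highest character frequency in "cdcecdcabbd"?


Input: cdcecdcabbd
Character counts:
  'a': 1
  'b': 2
  'c': 4
  'd': 3
  'e': 1
Maximum frequency: 4

4


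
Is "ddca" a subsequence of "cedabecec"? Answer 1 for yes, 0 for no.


Check if "ddca" is a subsequence of "cedabecec"
Greedy scan:
  Position 0 ('c'): no match needed
  Position 1 ('e'): no match needed
  Position 2 ('d'): matches sub[0] = 'd'
  Position 3 ('a'): no match needed
  Position 4 ('b'): no match needed
  Position 5 ('e'): no match needed
  Position 6 ('c'): no match needed
  Position 7 ('e'): no match needed
  Position 8 ('c'): no match needed
Only matched 1/4 characters => not a subsequence

0


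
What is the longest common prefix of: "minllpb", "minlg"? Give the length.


Words: minllpb, minlg
  Position 0: all 'm' => match
  Position 1: all 'i' => match
  Position 2: all 'n' => match
  Position 3: all 'l' => match
  Position 4: ('l', 'g') => mismatch, stop
LCP = "minl" (length 4)

4


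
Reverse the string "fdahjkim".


Input: fdahjkim
Reading characters right to left:
  Position 7: 'm'
  Position 6: 'i'
  Position 5: 'k'
  Position 4: 'j'
  Position 3: 'h'
  Position 2: 'a'
  Position 1: 'd'
  Position 0: 'f'
Reversed: mikjhadf

mikjhadf


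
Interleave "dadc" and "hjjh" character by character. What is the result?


Interleaving "dadc" and "hjjh":
  Position 0: 'd' from first, 'h' from second => "dh"
  Position 1: 'a' from first, 'j' from second => "aj"
  Position 2: 'd' from first, 'j' from second => "dj"
  Position 3: 'c' from first, 'h' from second => "ch"
Result: dhajdjch

dhajdjch


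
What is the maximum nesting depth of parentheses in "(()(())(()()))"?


Input: "(()(())(()()))"
Tracking depth:
  Position 0 '(': depth becomes 1
  Position 1 '(': depth becomes 2
  Position 2 ')': depth becomes 1
  Position 3 '(': depth becomes 2
  Position 4 '(': depth becomes 3
  Position 5 ')': depth becomes 2
  Position 6 ')': depth becomes 1
  Position 7 '(': depth becomes 2
  Position 8 '(': depth becomes 3
  Position 9 ')': depth becomes 2
  Position 10 '(': depth becomes 3
  Position 11 ')': depth becomes 2
  Position 12 ')': depth becomes 1
  Position 13 ')': depth becomes 0
Maximum depth reached: 3

3


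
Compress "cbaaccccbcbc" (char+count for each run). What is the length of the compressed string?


Input: cbaaccccbcbc
Runs:
  'c' x 1 => "c1"
  'b' x 1 => "b1"
  'a' x 2 => "a2"
  'c' x 4 => "c4"
  'b' x 1 => "b1"
  'c' x 1 => "c1"
  'b' x 1 => "b1"
  'c' x 1 => "c1"
Compressed: "c1b1a2c4b1c1b1c1"
Compressed length: 16

16


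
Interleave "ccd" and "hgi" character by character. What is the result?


Interleaving "ccd" and "hgi":
  Position 0: 'c' from first, 'h' from second => "ch"
  Position 1: 'c' from first, 'g' from second => "cg"
  Position 2: 'd' from first, 'i' from second => "di"
Result: chcgdi

chcgdi


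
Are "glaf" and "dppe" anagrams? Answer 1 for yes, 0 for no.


Strings: "glaf", "dppe"
Sorted first:  afgl
Sorted second: depp
Differ at position 0: 'a' vs 'd' => not anagrams

0


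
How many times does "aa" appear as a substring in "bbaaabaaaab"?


Searching for "aa" in "bbaaabaaaab"
Scanning each position:
  Position 0: "bb" => no
  Position 1: "ba" => no
  Position 2: "aa" => MATCH
  Position 3: "aa" => MATCH
  Position 4: "ab" => no
  Position 5: "ba" => no
  Position 6: "aa" => MATCH
  Position 7: "aa" => MATCH
  Position 8: "aa" => MATCH
  Position 9: "ab" => no
Total occurrences: 5

5


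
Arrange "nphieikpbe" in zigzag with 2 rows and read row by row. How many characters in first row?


Zigzag "nphieikpbe" into 2 rows:
Placing characters:
  'n' => row 0
  'p' => row 1
  'h' => row 0
  'i' => row 1
  'e' => row 0
  'i' => row 1
  'k' => row 0
  'p' => row 1
  'b' => row 0
  'e' => row 1
Rows:
  Row 0: "nhekb"
  Row 1: "piipe"
First row length: 5

5


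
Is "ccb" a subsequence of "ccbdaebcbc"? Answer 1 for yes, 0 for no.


Check if "ccb" is a subsequence of "ccbdaebcbc"
Greedy scan:
  Position 0 ('c'): matches sub[0] = 'c'
  Position 1 ('c'): matches sub[1] = 'c'
  Position 2 ('b'): matches sub[2] = 'b'
  Position 3 ('d'): no match needed
  Position 4 ('a'): no match needed
  Position 5 ('e'): no match needed
  Position 6 ('b'): no match needed
  Position 7 ('c'): no match needed
  Position 8 ('b'): no match needed
  Position 9 ('c'): no match needed
All 3 characters matched => is a subsequence

1


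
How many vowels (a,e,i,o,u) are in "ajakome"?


Input: ajakome
Checking each character:
  'a' at position 0: vowel (running total: 1)
  'j' at position 1: consonant
  'a' at position 2: vowel (running total: 2)
  'k' at position 3: consonant
  'o' at position 4: vowel (running total: 3)
  'm' at position 5: consonant
  'e' at position 6: vowel (running total: 4)
Total vowels: 4

4


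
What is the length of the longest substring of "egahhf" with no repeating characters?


Input: "egahhf"
Sliding window (track last position of each char):
  Position 0 ('e'): window [0,0] length 1 -- new best
  Position 1 ('g'): window [0,1] length 2 -- new best
  Position 2 ('a'): window [0,2] length 3 -- new best
  Position 3 ('h'): window [0,3] length 4 -- new best
  Position 4 ('h'): repeat (last at 3), move window start to 4
  Position 4 ('h'): window [4,4] length 1
  Position 5 ('f'): window [4,5] length 2
Longest substring with no repeats: "egah" with length 4

4


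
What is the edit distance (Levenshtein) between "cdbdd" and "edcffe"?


Computing edit distance: "cdbdd" -> "edcffe"
DP table:
           e    d    c    f    f    e
      0    1    2    3    4    5    6
  c   1    1    2    2    3    4    5
  d   2    2    1    2    3    4    5
  b   3    3    2    2    3    4    5
  d   4    4    3    3    3    4    5
  d   5    5    4    4    4    4    5
Edit distance = dp[5][6] = 5

5


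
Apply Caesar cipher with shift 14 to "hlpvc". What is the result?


Caesar cipher: shift "hlpvc" by 14
  'h' (pos 7) + 14 = pos 21 = 'v'
  'l' (pos 11) + 14 = pos 25 = 'z'
  'p' (pos 15) + 14 = pos 3 = 'd'
  'v' (pos 21) + 14 = pos 9 = 'j'
  'c' (pos 2) + 14 = pos 16 = 'q'
Result: vzdjq

vzdjq


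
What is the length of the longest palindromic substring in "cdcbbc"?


Input: "cdcbbc"
Checking substrings for palindromes:
  [2:6] "cbbc" (len 4) => palindrome
  [0:3] "cdc" (len 3) => palindrome
  [3:5] "bb" (len 2) => palindrome
Longest palindromic substring: "cbbc" with length 4

4


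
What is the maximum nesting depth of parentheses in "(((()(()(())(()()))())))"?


Input: "(((()(()(())(()()))())))"
Tracking depth:
  Position 0 '(': depth becomes 1
  Position 1 '(': depth becomes 2
  Position 2 '(': depth becomes 3
  Position 3 '(': depth becomes 4
  Position 4 ')': depth becomes 3
  Position 5 '(': depth becomes 4
  Position 6 '(': depth becomes 5
  Position 7 ')': depth becomes 4
  Position 8 '(': depth becomes 5
  Position 9 '(': depth becomes 6
  Position 10 ')': depth becomes 5
  Position 11 ')': depth becomes 4
  Position 12 '(': depth becomes 5
  Position 13 '(': depth becomes 6
  Position 14 ')': depth becomes 5
  Position 15 '(': depth becomes 6
  Position 16 ')': depth becomes 5
  Position 17 ')': depth becomes 4
  Position 18 ')': depth becomes 3
  Position 19 '(': depth becomes 4
  Position 20 ')': depth becomes 3
  Position 21 ')': depth becomes 2
  Position 22 ')': depth becomes 1
  Position 23 ')': depth becomes 0
Maximum depth reached: 6

6


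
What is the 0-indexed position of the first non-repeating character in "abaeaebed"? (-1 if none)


Input: abaeaebed
Character frequencies:
  'a': 3
  'b': 2
  'd': 1
  'e': 3
Scanning left to right for freq == 1:
  Position 0 ('a'): freq=3, skip
  Position 1 ('b'): freq=2, skip
  Position 2 ('a'): freq=3, skip
  Position 3 ('e'): freq=3, skip
  Position 4 ('a'): freq=3, skip
  Position 5 ('e'): freq=3, skip
  Position 6 ('b'): freq=2, skip
  Position 7 ('e'): freq=3, skip
  Position 8 ('d'): unique! => answer = 8

8


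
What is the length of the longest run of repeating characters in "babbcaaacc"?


Input: "babbcaaacc"
Scanning for longest run:
  Position 1 ('a'): new char, reset run to 1
  Position 2 ('b'): new char, reset run to 1
  Position 3 ('b'): continues run of 'b', length=2
  Position 4 ('c'): new char, reset run to 1
  Position 5 ('a'): new char, reset run to 1
  Position 6 ('a'): continues run of 'a', length=2
  Position 7 ('a'): continues run of 'a', length=3
  Position 8 ('c'): new char, reset run to 1
  Position 9 ('c'): continues run of 'c', length=2
Longest run: 'a' with length 3

3


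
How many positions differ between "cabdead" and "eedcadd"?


Comparing "cabdead" and "eedcadd" position by position:
  Position 0: 'c' vs 'e' => DIFFER
  Position 1: 'a' vs 'e' => DIFFER
  Position 2: 'b' vs 'd' => DIFFER
  Position 3: 'd' vs 'c' => DIFFER
  Position 4: 'e' vs 'a' => DIFFER
  Position 5: 'a' vs 'd' => DIFFER
  Position 6: 'd' vs 'd' => same
Positions that differ: 6

6


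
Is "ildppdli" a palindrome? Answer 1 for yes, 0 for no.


Input: ildppdli
Reversed: ildppdli
  Compare pos 0 ('i') with pos 7 ('i'): match
  Compare pos 1 ('l') with pos 6 ('l'): match
  Compare pos 2 ('d') with pos 5 ('d'): match
  Compare pos 3 ('p') with pos 4 ('p'): match
Result: palindrome

1


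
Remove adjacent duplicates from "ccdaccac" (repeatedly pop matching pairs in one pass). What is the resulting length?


Input: ccdaccac
Stack-based adjacent duplicate removal:
  Read 'c': push. Stack: c
  Read 'c': matches stack top 'c' => pop. Stack: (empty)
  Read 'd': push. Stack: d
  Read 'a': push. Stack: da
  Read 'c': push. Stack: dac
  Read 'c': matches stack top 'c' => pop. Stack: da
  Read 'a': matches stack top 'a' => pop. Stack: d
  Read 'c': push. Stack: dc
Final stack: "dc" (length 2)

2


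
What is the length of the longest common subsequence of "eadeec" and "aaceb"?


LCS of "eadeec" and "aaceb"
DP table:
           a    a    c    e    b
      0    0    0    0    0    0
  e   0    0    0    0    1    1
  a   0    1    1    1    1    1
  d   0    1    1    1    1    1
  e   0    1    1    1    2    2
  e   0    1    1    1    2    2
  c   0    1    1    2    2    2
LCS length = dp[6][5] = 2

2


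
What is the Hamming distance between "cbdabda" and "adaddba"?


Comparing "cbdabda" and "adaddba" position by position:
  Position 0: 'c' vs 'a' => differ
  Position 1: 'b' vs 'd' => differ
  Position 2: 'd' vs 'a' => differ
  Position 3: 'a' vs 'd' => differ
  Position 4: 'b' vs 'd' => differ
  Position 5: 'd' vs 'b' => differ
  Position 6: 'a' vs 'a' => same
Total differences (Hamming distance): 6

6


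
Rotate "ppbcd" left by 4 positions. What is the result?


Input: "ppbcd", rotate left by 4
First 4 characters: "ppbc"
Remaining characters: "d"
Concatenate remaining + first: "d" + "ppbc" = "dppbc"

dppbc


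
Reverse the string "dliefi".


Input: dliefi
Reading characters right to left:
  Position 5: 'i'
  Position 4: 'f'
  Position 3: 'e'
  Position 2: 'i'
  Position 1: 'l'
  Position 0: 'd'
Reversed: ifeild

ifeild


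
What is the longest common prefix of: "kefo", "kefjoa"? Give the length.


Words: kefo, kefjoa
  Position 0: all 'k' => match
  Position 1: all 'e' => match
  Position 2: all 'f' => match
  Position 3: ('o', 'j') => mismatch, stop
LCP = "kef" (length 3)

3


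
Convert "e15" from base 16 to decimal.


Input: "e15" in base 16
Positional expansion:
  Digit 'e' (value 14) x 16^2 = 3584
  Digit '1' (value 1) x 16^1 = 16
  Digit '5' (value 5) x 16^0 = 5
Sum = 3605

3605


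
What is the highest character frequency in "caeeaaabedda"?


Input: caeeaaabedda
Character counts:
  'a': 5
  'b': 1
  'c': 1
  'd': 2
  'e': 3
Maximum frequency: 5

5


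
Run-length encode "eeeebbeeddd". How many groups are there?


Input: eeeebbeeddd
Scanning for consecutive runs:
  Group 1: 'e' x 4 (positions 0-3)
  Group 2: 'b' x 2 (positions 4-5)
  Group 3: 'e' x 2 (positions 6-7)
  Group 4: 'd' x 3 (positions 8-10)
Total groups: 4

4


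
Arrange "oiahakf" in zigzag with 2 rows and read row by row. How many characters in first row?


Zigzag "oiahakf" into 2 rows:
Placing characters:
  'o' => row 0
  'i' => row 1
  'a' => row 0
  'h' => row 1
  'a' => row 0
  'k' => row 1
  'f' => row 0
Rows:
  Row 0: "oaaf"
  Row 1: "ihk"
First row length: 4

4


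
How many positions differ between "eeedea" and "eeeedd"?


Comparing "eeedea" and "eeeedd" position by position:
  Position 0: 'e' vs 'e' => same
  Position 1: 'e' vs 'e' => same
  Position 2: 'e' vs 'e' => same
  Position 3: 'd' vs 'e' => DIFFER
  Position 4: 'e' vs 'd' => DIFFER
  Position 5: 'a' vs 'd' => DIFFER
Positions that differ: 3

3


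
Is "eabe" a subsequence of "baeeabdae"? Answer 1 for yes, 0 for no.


Check if "eabe" is a subsequence of "baeeabdae"
Greedy scan:
  Position 0 ('b'): no match needed
  Position 1 ('a'): no match needed
  Position 2 ('e'): matches sub[0] = 'e'
  Position 3 ('e'): no match needed
  Position 4 ('a'): matches sub[1] = 'a'
  Position 5 ('b'): matches sub[2] = 'b'
  Position 6 ('d'): no match needed
  Position 7 ('a'): no match needed
  Position 8 ('e'): matches sub[3] = 'e'
All 4 characters matched => is a subsequence

1


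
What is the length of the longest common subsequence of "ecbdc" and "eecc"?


LCS of "ecbdc" and "eecc"
DP table:
           e    e    c    c
      0    0    0    0    0
  e   0    1    1    1    1
  c   0    1    1    2    2
  b   0    1    1    2    2
  d   0    1    1    2    2
  c   0    1    1    2    3
LCS length = dp[5][4] = 3

3


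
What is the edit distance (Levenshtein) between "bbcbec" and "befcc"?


Computing edit distance: "bbcbec" -> "befcc"
DP table:
           b    e    f    c    c
      0    1    2    3    4    5
  b   1    0    1    2    3    4
  b   2    1    1    2    3    4
  c   3    2    2    2    2    3
  b   4    3    3    3    3    3
  e   5    4    3    4    4    4
  c   6    5    4    4    4    4
Edit distance = dp[6][5] = 4

4


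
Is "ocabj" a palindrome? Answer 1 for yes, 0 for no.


Input: ocabj
Reversed: jbaco
  Compare pos 0 ('o') with pos 4 ('j'): MISMATCH
  Compare pos 1 ('c') with pos 3 ('b'): MISMATCH
Result: not a palindrome

0


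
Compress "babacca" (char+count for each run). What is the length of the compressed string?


Input: babacca
Runs:
  'b' x 1 => "b1"
  'a' x 1 => "a1"
  'b' x 1 => "b1"
  'a' x 1 => "a1"
  'c' x 2 => "c2"
  'a' x 1 => "a1"
Compressed: "b1a1b1a1c2a1"
Compressed length: 12

12


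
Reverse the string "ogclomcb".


Input: ogclomcb
Reading characters right to left:
  Position 7: 'b'
  Position 6: 'c'
  Position 5: 'm'
  Position 4: 'o'
  Position 3: 'l'
  Position 2: 'c'
  Position 1: 'g'
  Position 0: 'o'
Reversed: bcmolcgo

bcmolcgo


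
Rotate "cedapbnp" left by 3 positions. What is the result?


Input: "cedapbnp", rotate left by 3
First 3 characters: "ced"
Remaining characters: "apbnp"
Concatenate remaining + first: "apbnp" + "ced" = "apbnpced"

apbnpced


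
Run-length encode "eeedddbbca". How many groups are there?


Input: eeedddbbca
Scanning for consecutive runs:
  Group 1: 'e' x 3 (positions 0-2)
  Group 2: 'd' x 3 (positions 3-5)
  Group 3: 'b' x 2 (positions 6-7)
  Group 4: 'c' x 1 (positions 8-8)
  Group 5: 'a' x 1 (positions 9-9)
Total groups: 5

5


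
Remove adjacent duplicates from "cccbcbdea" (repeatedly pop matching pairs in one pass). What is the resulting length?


Input: cccbcbdea
Stack-based adjacent duplicate removal:
  Read 'c': push. Stack: c
  Read 'c': matches stack top 'c' => pop. Stack: (empty)
  Read 'c': push. Stack: c
  Read 'b': push. Stack: cb
  Read 'c': push. Stack: cbc
  Read 'b': push. Stack: cbcb
  Read 'd': push. Stack: cbcbd
  Read 'e': push. Stack: cbcbde
  Read 'a': push. Stack: cbcbdea
Final stack: "cbcbdea" (length 7)

7


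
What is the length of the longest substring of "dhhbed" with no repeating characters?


Input: "dhhbed"
Sliding window (track last position of each char):
  Position 0 ('d'): window [0,0] length 1 -- new best
  Position 1 ('h'): window [0,1] length 2 -- new best
  Position 2 ('h'): repeat (last at 1), move window start to 2
  Position 2 ('h'): window [2,2] length 1
  Position 3 ('b'): window [2,3] length 2
  Position 4 ('e'): window [2,4] length 3 -- new best
  Position 5 ('d'): window [2,5] length 4 -- new best
Longest substring with no repeats: "hbed" with length 4

4


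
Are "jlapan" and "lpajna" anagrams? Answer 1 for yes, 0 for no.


Strings: "jlapan", "lpajna"
Sorted first:  aajlnp
Sorted second: aajlnp
Sorted forms match => anagrams

1


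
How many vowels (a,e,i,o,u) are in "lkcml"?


Input: lkcml
Checking each character:
  'l' at position 0: consonant
  'k' at position 1: consonant
  'c' at position 2: consonant
  'm' at position 3: consonant
  'l' at position 4: consonant
Total vowels: 0

0


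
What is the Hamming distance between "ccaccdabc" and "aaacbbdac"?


Comparing "ccaccdabc" and "aaacbbdac" position by position:
  Position 0: 'c' vs 'a' => differ
  Position 1: 'c' vs 'a' => differ
  Position 2: 'a' vs 'a' => same
  Position 3: 'c' vs 'c' => same
  Position 4: 'c' vs 'b' => differ
  Position 5: 'd' vs 'b' => differ
  Position 6: 'a' vs 'd' => differ
  Position 7: 'b' vs 'a' => differ
  Position 8: 'c' vs 'c' => same
Total differences (Hamming distance): 6

6


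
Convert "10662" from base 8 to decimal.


Input: "10662" in base 8
Positional expansion:
  Digit '1' (value 1) x 8^4 = 4096
  Digit '0' (value 0) x 8^3 = 0
  Digit '6' (value 6) x 8^2 = 384
  Digit '6' (value 6) x 8^1 = 48
  Digit '2' (value 2) x 8^0 = 2
Sum = 4530

4530


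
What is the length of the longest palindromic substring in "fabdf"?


Input: "fabdf"
Checking substrings for palindromes:
  No multi-char palindromic substrings found
Longest palindromic substring: "f" with length 1

1


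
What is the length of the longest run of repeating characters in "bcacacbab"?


Input: "bcacacbab"
Scanning for longest run:
  Position 1 ('c'): new char, reset run to 1
  Position 2 ('a'): new char, reset run to 1
  Position 3 ('c'): new char, reset run to 1
  Position 4 ('a'): new char, reset run to 1
  Position 5 ('c'): new char, reset run to 1
  Position 6 ('b'): new char, reset run to 1
  Position 7 ('a'): new char, reset run to 1
  Position 8 ('b'): new char, reset run to 1
Longest run: 'b' with length 1

1


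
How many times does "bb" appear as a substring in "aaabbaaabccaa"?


Searching for "bb" in "aaabbaaabccaa"
Scanning each position:
  Position 0: "aa" => no
  Position 1: "aa" => no
  Position 2: "ab" => no
  Position 3: "bb" => MATCH
  Position 4: "ba" => no
  Position 5: "aa" => no
  Position 6: "aa" => no
  Position 7: "ab" => no
  Position 8: "bc" => no
  Position 9: "cc" => no
  Position 10: "ca" => no
  Position 11: "aa" => no
Total occurrences: 1

1


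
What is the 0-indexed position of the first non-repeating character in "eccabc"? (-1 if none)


Input: eccabc
Character frequencies:
  'a': 1
  'b': 1
  'c': 3
  'e': 1
Scanning left to right for freq == 1:
  Position 0 ('e'): unique! => answer = 0

0


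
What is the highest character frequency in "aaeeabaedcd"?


Input: aaeeabaedcd
Character counts:
  'a': 4
  'b': 1
  'c': 1
  'd': 2
  'e': 3
Maximum frequency: 4

4


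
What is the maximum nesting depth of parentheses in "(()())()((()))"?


Input: "(()())()((()))"
Tracking depth:
  Position 0 '(': depth becomes 1
  Position 1 '(': depth becomes 2
  Position 2 ')': depth becomes 1
  Position 3 '(': depth becomes 2
  Position 4 ')': depth becomes 1
  Position 5 ')': depth becomes 0
  Position 6 '(': depth becomes 1
  Position 7 ')': depth becomes 0
  Position 8 '(': depth becomes 1
  Position 9 '(': depth becomes 2
  Position 10 '(': depth becomes 3
  Position 11 ')': depth becomes 2
  Position 12 ')': depth becomes 1
  Position 13 ')': depth becomes 0
Maximum depth reached: 3

3


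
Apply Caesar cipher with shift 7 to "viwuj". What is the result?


Caesar cipher: shift "viwuj" by 7
  'v' (pos 21) + 7 = pos 2 = 'c'
  'i' (pos 8) + 7 = pos 15 = 'p'
  'w' (pos 22) + 7 = pos 3 = 'd'
  'u' (pos 20) + 7 = pos 1 = 'b'
  'j' (pos 9) + 7 = pos 16 = 'q'
Result: cpdbq

cpdbq


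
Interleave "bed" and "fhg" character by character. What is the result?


Interleaving "bed" and "fhg":
  Position 0: 'b' from first, 'f' from second => "bf"
  Position 1: 'e' from first, 'h' from second => "eh"
  Position 2: 'd' from first, 'g' from second => "dg"
Result: bfehdg

bfehdg


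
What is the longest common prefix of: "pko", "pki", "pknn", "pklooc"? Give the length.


Words: pko, pki, pknn, pklooc
  Position 0: all 'p' => match
  Position 1: all 'k' => match
  Position 2: ('o', 'i', 'n', 'l') => mismatch, stop
LCP = "pk" (length 2)

2


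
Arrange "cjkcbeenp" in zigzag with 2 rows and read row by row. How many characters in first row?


Zigzag "cjkcbeenp" into 2 rows:
Placing characters:
  'c' => row 0
  'j' => row 1
  'k' => row 0
  'c' => row 1
  'b' => row 0
  'e' => row 1
  'e' => row 0
  'n' => row 1
  'p' => row 0
Rows:
  Row 0: "ckbep"
  Row 1: "jcen"
First row length: 5

5


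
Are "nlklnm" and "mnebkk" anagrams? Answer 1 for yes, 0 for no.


Strings: "nlklnm", "mnebkk"
Sorted first:  kllmnn
Sorted second: bekkmn
Differ at position 0: 'k' vs 'b' => not anagrams

0


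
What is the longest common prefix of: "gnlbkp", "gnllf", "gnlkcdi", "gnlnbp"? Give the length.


Words: gnlbkp, gnllf, gnlkcdi, gnlnbp
  Position 0: all 'g' => match
  Position 1: all 'n' => match
  Position 2: all 'l' => match
  Position 3: ('b', 'l', 'k', 'n') => mismatch, stop
LCP = "gnl" (length 3)

3


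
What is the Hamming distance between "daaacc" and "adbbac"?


Comparing "daaacc" and "adbbac" position by position:
  Position 0: 'd' vs 'a' => differ
  Position 1: 'a' vs 'd' => differ
  Position 2: 'a' vs 'b' => differ
  Position 3: 'a' vs 'b' => differ
  Position 4: 'c' vs 'a' => differ
  Position 5: 'c' vs 'c' => same
Total differences (Hamming distance): 5

5


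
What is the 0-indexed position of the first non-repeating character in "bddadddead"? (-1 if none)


Input: bddadddead
Character frequencies:
  'a': 2
  'b': 1
  'd': 6
  'e': 1
Scanning left to right for freq == 1:
  Position 0 ('b'): unique! => answer = 0

0


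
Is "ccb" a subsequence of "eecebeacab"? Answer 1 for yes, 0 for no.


Check if "ccb" is a subsequence of "eecebeacab"
Greedy scan:
  Position 0 ('e'): no match needed
  Position 1 ('e'): no match needed
  Position 2 ('c'): matches sub[0] = 'c'
  Position 3 ('e'): no match needed
  Position 4 ('b'): no match needed
  Position 5 ('e'): no match needed
  Position 6 ('a'): no match needed
  Position 7 ('c'): matches sub[1] = 'c'
  Position 8 ('a'): no match needed
  Position 9 ('b'): matches sub[2] = 'b'
All 3 characters matched => is a subsequence

1


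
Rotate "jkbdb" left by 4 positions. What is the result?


Input: "jkbdb", rotate left by 4
First 4 characters: "jkbd"
Remaining characters: "b"
Concatenate remaining + first: "b" + "jkbd" = "bjkbd"

bjkbd


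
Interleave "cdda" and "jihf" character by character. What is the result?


Interleaving "cdda" and "jihf":
  Position 0: 'c' from first, 'j' from second => "cj"
  Position 1: 'd' from first, 'i' from second => "di"
  Position 2: 'd' from first, 'h' from second => "dh"
  Position 3: 'a' from first, 'f' from second => "af"
Result: cjdidhaf

cjdidhaf


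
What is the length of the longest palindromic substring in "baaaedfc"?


Input: "baaaedfc"
Checking substrings for palindromes:
  [1:4] "aaa" (len 3) => palindrome
  [1:3] "aa" (len 2) => palindrome
  [2:4] "aa" (len 2) => palindrome
Longest palindromic substring: "aaa" with length 3

3


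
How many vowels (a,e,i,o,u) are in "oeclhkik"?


Input: oeclhkik
Checking each character:
  'o' at position 0: vowel (running total: 1)
  'e' at position 1: vowel (running total: 2)
  'c' at position 2: consonant
  'l' at position 3: consonant
  'h' at position 4: consonant
  'k' at position 5: consonant
  'i' at position 6: vowel (running total: 3)
  'k' at position 7: consonant
Total vowels: 3

3


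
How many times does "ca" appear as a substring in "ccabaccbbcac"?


Searching for "ca" in "ccabaccbbcac"
Scanning each position:
  Position 0: "cc" => no
  Position 1: "ca" => MATCH
  Position 2: "ab" => no
  Position 3: "ba" => no
  Position 4: "ac" => no
  Position 5: "cc" => no
  Position 6: "cb" => no
  Position 7: "bb" => no
  Position 8: "bc" => no
  Position 9: "ca" => MATCH
  Position 10: "ac" => no
Total occurrences: 2

2


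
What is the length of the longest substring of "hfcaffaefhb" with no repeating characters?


Input: "hfcaffaefhb"
Sliding window (track last position of each char):
  Position 0 ('h'): window [0,0] length 1 -- new best
  Position 1 ('f'): window [0,1] length 2 -- new best
  Position 2 ('c'): window [0,2] length 3 -- new best
  Position 3 ('a'): window [0,3] length 4 -- new best
  Position 4 ('f'): repeat (last at 1), move window start to 2
  Position 4 ('f'): window [2,4] length 3
  Position 5 ('f'): repeat (last at 4), move window start to 5
  Position 5 ('f'): window [5,5] length 1
  Position 6 ('a'): window [5,6] length 2
  Position 7 ('e'): window [5,7] length 3
  Position 8 ('f'): repeat (last at 5), move window start to 6
  Position 8 ('f'): window [6,8] length 3
  Position 9 ('h'): window [6,9] length 4
  Position 10 ('b'): window [6,10] length 5 -- new best
Longest substring with no repeats: "aefhb" with length 5

5


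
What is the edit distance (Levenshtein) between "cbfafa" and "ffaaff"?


Computing edit distance: "cbfafa" -> "ffaaff"
DP table:
           f    f    a    a    f    f
      0    1    2    3    4    5    6
  c   1    1    2    3    4    5    6
  b   2    2    2    3    4    5    6
  f   3    2    2    3    4    4    5
  a   4    3    3    2    3    4    5
  f   5    4    3    3    3    3    4
  a   6    5    4    3    3    4    4
Edit distance = dp[6][6] = 4

4


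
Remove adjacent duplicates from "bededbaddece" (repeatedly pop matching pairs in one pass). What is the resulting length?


Input: bededbaddece
Stack-based adjacent duplicate removal:
  Read 'b': push. Stack: b
  Read 'e': push. Stack: be
  Read 'd': push. Stack: bed
  Read 'e': push. Stack: bede
  Read 'd': push. Stack: beded
  Read 'b': push. Stack: bededb
  Read 'a': push. Stack: bededba
  Read 'd': push. Stack: bededbad
  Read 'd': matches stack top 'd' => pop. Stack: bededba
  Read 'e': push. Stack: bededbae
  Read 'c': push. Stack: bededbaec
  Read 'e': push. Stack: bededbaece
Final stack: "bededbaece" (length 10)

10


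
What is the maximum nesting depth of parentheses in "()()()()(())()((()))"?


Input: "()()()()(())()((()))"
Tracking depth:
  Position 0 '(': depth becomes 1
  Position 1 ')': depth becomes 0
  Position 2 '(': depth becomes 1
  Position 3 ')': depth becomes 0
  Position 4 '(': depth becomes 1
  Position 5 ')': depth becomes 0
  Position 6 '(': depth becomes 1
  Position 7 ')': depth becomes 0
  Position 8 '(': depth becomes 1
  Position 9 '(': depth becomes 2
  Position 10 ')': depth becomes 1
  Position 11 ')': depth becomes 0
  Position 12 '(': depth becomes 1
  Position 13 ')': depth becomes 0
  Position 14 '(': depth becomes 1
  Position 15 '(': depth becomes 2
  Position 16 '(': depth becomes 3
  Position 17 ')': depth becomes 2
  Position 18 ')': depth becomes 1
  Position 19 ')': depth becomes 0
Maximum depth reached: 3

3


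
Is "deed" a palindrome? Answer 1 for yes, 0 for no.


Input: deed
Reversed: deed
  Compare pos 0 ('d') with pos 3 ('d'): match
  Compare pos 1 ('e') with pos 2 ('e'): match
Result: palindrome

1


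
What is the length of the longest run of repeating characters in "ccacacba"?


Input: "ccacacba"
Scanning for longest run:
  Position 1 ('c'): continues run of 'c', length=2
  Position 2 ('a'): new char, reset run to 1
  Position 3 ('c'): new char, reset run to 1
  Position 4 ('a'): new char, reset run to 1
  Position 5 ('c'): new char, reset run to 1
  Position 6 ('b'): new char, reset run to 1
  Position 7 ('a'): new char, reset run to 1
Longest run: 'c' with length 2

2


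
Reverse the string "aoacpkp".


Input: aoacpkp
Reading characters right to left:
  Position 6: 'p'
  Position 5: 'k'
  Position 4: 'p'
  Position 3: 'c'
  Position 2: 'a'
  Position 1: 'o'
  Position 0: 'a'
Reversed: pkpcaoa

pkpcaoa


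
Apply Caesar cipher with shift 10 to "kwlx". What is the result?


Caesar cipher: shift "kwlx" by 10
  'k' (pos 10) + 10 = pos 20 = 'u'
  'w' (pos 22) + 10 = pos 6 = 'g'
  'l' (pos 11) + 10 = pos 21 = 'v'
  'x' (pos 23) + 10 = pos 7 = 'h'
Result: ugvh

ugvh


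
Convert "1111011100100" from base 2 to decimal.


Input: "1111011100100" in base 2
Positional expansion:
  Digit '1' (value 1) x 2^12 = 4096
  Digit '1' (value 1) x 2^11 = 2048
  Digit '1' (value 1) x 2^10 = 1024
  Digit '1' (value 1) x 2^9 = 512
  Digit '0' (value 0) x 2^8 = 0
  Digit '1' (value 1) x 2^7 = 128
  Digit '1' (value 1) x 2^6 = 64
  Digit '1' (value 1) x 2^5 = 32
  Digit '0' (value 0) x 2^4 = 0
  Digit '0' (value 0) x 2^3 = 0
  Digit '1' (value 1) x 2^2 = 4
  Digit '0' (value 0) x 2^1 = 0
  Digit '0' (value 0) x 2^0 = 0
Sum = 7908

7908


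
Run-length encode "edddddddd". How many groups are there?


Input: edddddddd
Scanning for consecutive runs:
  Group 1: 'e' x 1 (positions 0-0)
  Group 2: 'd' x 8 (positions 1-8)
Total groups: 2

2


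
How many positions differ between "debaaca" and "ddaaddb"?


Comparing "debaaca" and "ddaaddb" position by position:
  Position 0: 'd' vs 'd' => same
  Position 1: 'e' vs 'd' => DIFFER
  Position 2: 'b' vs 'a' => DIFFER
  Position 3: 'a' vs 'a' => same
  Position 4: 'a' vs 'd' => DIFFER
  Position 5: 'c' vs 'd' => DIFFER
  Position 6: 'a' vs 'b' => DIFFER
Positions that differ: 5

5


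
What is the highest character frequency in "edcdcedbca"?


Input: edcdcedbca
Character counts:
  'a': 1
  'b': 1
  'c': 3
  'd': 3
  'e': 2
Maximum frequency: 3

3


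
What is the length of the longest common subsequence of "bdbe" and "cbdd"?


LCS of "bdbe" and "cbdd"
DP table:
           c    b    d    d
      0    0    0    0    0
  b   0    0    1    1    1
  d   0    0    1    2    2
  b   0    0    1    2    2
  e   0    0    1    2    2
LCS length = dp[4][4] = 2

2


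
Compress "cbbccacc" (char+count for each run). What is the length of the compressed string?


Input: cbbccacc
Runs:
  'c' x 1 => "c1"
  'b' x 2 => "b2"
  'c' x 2 => "c2"
  'a' x 1 => "a1"
  'c' x 2 => "c2"
Compressed: "c1b2c2a1c2"
Compressed length: 10

10


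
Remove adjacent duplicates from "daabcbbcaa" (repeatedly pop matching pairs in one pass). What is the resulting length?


Input: daabcbbcaa
Stack-based adjacent duplicate removal:
  Read 'd': push. Stack: d
  Read 'a': push. Stack: da
  Read 'a': matches stack top 'a' => pop. Stack: d
  Read 'b': push. Stack: db
  Read 'c': push. Stack: dbc
  Read 'b': push. Stack: dbcb
  Read 'b': matches stack top 'b' => pop. Stack: dbc
  Read 'c': matches stack top 'c' => pop. Stack: db
  Read 'a': push. Stack: dba
  Read 'a': matches stack top 'a' => pop. Stack: db
Final stack: "db" (length 2)

2
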